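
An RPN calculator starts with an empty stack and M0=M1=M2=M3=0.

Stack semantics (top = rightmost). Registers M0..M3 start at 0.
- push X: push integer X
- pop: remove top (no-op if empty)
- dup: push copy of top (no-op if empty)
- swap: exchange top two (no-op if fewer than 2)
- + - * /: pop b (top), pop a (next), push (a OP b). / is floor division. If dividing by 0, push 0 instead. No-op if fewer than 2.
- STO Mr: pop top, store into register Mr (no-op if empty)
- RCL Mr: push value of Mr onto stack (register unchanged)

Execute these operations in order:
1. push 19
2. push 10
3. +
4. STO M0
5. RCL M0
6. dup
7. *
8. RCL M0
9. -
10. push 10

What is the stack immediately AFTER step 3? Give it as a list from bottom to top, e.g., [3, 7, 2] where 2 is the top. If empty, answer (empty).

After op 1 (push 19): stack=[19] mem=[0,0,0,0]
After op 2 (push 10): stack=[19,10] mem=[0,0,0,0]
After op 3 (+): stack=[29] mem=[0,0,0,0]

[29]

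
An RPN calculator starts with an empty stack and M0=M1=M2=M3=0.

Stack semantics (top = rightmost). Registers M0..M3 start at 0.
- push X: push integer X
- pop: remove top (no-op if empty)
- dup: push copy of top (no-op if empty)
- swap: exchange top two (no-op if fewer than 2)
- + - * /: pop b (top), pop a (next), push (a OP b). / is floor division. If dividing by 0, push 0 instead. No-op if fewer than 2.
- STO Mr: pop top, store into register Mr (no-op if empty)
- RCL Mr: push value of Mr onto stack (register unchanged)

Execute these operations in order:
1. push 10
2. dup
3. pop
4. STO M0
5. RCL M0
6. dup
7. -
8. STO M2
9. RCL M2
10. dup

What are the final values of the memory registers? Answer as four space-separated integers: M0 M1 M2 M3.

After op 1 (push 10): stack=[10] mem=[0,0,0,0]
After op 2 (dup): stack=[10,10] mem=[0,0,0,0]
After op 3 (pop): stack=[10] mem=[0,0,0,0]
After op 4 (STO M0): stack=[empty] mem=[10,0,0,0]
After op 5 (RCL M0): stack=[10] mem=[10,0,0,0]
After op 6 (dup): stack=[10,10] mem=[10,0,0,0]
After op 7 (-): stack=[0] mem=[10,0,0,0]
After op 8 (STO M2): stack=[empty] mem=[10,0,0,0]
After op 9 (RCL M2): stack=[0] mem=[10,0,0,0]
After op 10 (dup): stack=[0,0] mem=[10,0,0,0]

Answer: 10 0 0 0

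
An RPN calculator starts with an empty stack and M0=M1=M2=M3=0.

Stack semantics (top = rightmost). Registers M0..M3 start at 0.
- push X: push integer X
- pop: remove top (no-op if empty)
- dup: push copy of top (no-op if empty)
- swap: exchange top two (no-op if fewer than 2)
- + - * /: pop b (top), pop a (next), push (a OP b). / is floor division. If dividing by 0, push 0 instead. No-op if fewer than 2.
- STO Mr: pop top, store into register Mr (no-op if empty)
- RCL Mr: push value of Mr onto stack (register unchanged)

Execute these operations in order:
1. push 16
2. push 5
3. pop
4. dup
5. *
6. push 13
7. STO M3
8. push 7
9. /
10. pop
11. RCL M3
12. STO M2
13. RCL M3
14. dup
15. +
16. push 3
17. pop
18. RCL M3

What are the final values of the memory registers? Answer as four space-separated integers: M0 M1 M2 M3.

Answer: 0 0 13 13

Derivation:
After op 1 (push 16): stack=[16] mem=[0,0,0,0]
After op 2 (push 5): stack=[16,5] mem=[0,0,0,0]
After op 3 (pop): stack=[16] mem=[0,0,0,0]
After op 4 (dup): stack=[16,16] mem=[0,0,0,0]
After op 5 (*): stack=[256] mem=[0,0,0,0]
After op 6 (push 13): stack=[256,13] mem=[0,0,0,0]
After op 7 (STO M3): stack=[256] mem=[0,0,0,13]
After op 8 (push 7): stack=[256,7] mem=[0,0,0,13]
After op 9 (/): stack=[36] mem=[0,0,0,13]
After op 10 (pop): stack=[empty] mem=[0,0,0,13]
After op 11 (RCL M3): stack=[13] mem=[0,0,0,13]
After op 12 (STO M2): stack=[empty] mem=[0,0,13,13]
After op 13 (RCL M3): stack=[13] mem=[0,0,13,13]
After op 14 (dup): stack=[13,13] mem=[0,0,13,13]
After op 15 (+): stack=[26] mem=[0,0,13,13]
After op 16 (push 3): stack=[26,3] mem=[0,0,13,13]
After op 17 (pop): stack=[26] mem=[0,0,13,13]
After op 18 (RCL M3): stack=[26,13] mem=[0,0,13,13]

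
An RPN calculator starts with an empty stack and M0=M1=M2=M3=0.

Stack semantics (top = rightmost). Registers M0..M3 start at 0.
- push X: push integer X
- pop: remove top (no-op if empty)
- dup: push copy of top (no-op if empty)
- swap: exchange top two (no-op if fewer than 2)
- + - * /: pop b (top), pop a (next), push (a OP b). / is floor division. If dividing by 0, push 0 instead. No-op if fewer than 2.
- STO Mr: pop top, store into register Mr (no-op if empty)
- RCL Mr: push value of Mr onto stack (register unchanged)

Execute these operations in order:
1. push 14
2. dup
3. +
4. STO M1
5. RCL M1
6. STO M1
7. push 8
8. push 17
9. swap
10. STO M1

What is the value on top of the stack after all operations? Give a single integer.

Answer: 17

Derivation:
After op 1 (push 14): stack=[14] mem=[0,0,0,0]
After op 2 (dup): stack=[14,14] mem=[0,0,0,0]
After op 3 (+): stack=[28] mem=[0,0,0,0]
After op 4 (STO M1): stack=[empty] mem=[0,28,0,0]
After op 5 (RCL M1): stack=[28] mem=[0,28,0,0]
After op 6 (STO M1): stack=[empty] mem=[0,28,0,0]
After op 7 (push 8): stack=[8] mem=[0,28,0,0]
After op 8 (push 17): stack=[8,17] mem=[0,28,0,0]
After op 9 (swap): stack=[17,8] mem=[0,28,0,0]
After op 10 (STO M1): stack=[17] mem=[0,8,0,0]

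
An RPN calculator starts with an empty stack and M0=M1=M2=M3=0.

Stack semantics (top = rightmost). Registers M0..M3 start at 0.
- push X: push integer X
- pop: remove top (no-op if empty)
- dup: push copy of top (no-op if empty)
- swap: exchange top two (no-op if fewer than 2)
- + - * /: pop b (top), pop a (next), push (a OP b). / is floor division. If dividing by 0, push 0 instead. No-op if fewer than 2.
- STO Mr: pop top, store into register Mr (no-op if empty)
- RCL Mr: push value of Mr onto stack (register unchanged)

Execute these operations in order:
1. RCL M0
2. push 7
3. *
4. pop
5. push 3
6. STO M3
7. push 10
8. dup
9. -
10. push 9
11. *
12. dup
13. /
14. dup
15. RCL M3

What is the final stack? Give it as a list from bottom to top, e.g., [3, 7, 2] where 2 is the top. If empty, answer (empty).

After op 1 (RCL M0): stack=[0] mem=[0,0,0,0]
After op 2 (push 7): stack=[0,7] mem=[0,0,0,0]
After op 3 (*): stack=[0] mem=[0,0,0,0]
After op 4 (pop): stack=[empty] mem=[0,0,0,0]
After op 5 (push 3): stack=[3] mem=[0,0,0,0]
After op 6 (STO M3): stack=[empty] mem=[0,0,0,3]
After op 7 (push 10): stack=[10] mem=[0,0,0,3]
After op 8 (dup): stack=[10,10] mem=[0,0,0,3]
After op 9 (-): stack=[0] mem=[0,0,0,3]
After op 10 (push 9): stack=[0,9] mem=[0,0,0,3]
After op 11 (*): stack=[0] mem=[0,0,0,3]
After op 12 (dup): stack=[0,0] mem=[0,0,0,3]
After op 13 (/): stack=[0] mem=[0,0,0,3]
After op 14 (dup): stack=[0,0] mem=[0,0,0,3]
After op 15 (RCL M3): stack=[0,0,3] mem=[0,0,0,3]

Answer: [0, 0, 3]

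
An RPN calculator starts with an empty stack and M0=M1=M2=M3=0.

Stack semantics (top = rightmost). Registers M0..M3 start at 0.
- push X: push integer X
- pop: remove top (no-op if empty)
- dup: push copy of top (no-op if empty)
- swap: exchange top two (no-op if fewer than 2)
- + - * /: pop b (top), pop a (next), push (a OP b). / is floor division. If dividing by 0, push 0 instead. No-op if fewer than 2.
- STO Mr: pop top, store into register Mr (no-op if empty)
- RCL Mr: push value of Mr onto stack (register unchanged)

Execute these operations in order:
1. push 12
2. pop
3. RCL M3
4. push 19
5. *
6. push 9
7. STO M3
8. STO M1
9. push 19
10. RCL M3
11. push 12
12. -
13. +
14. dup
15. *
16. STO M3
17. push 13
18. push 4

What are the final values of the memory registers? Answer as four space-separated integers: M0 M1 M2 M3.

Answer: 0 0 0 256

Derivation:
After op 1 (push 12): stack=[12] mem=[0,0,0,0]
After op 2 (pop): stack=[empty] mem=[0,0,0,0]
After op 3 (RCL M3): stack=[0] mem=[0,0,0,0]
After op 4 (push 19): stack=[0,19] mem=[0,0,0,0]
After op 5 (*): stack=[0] mem=[0,0,0,0]
After op 6 (push 9): stack=[0,9] mem=[0,0,0,0]
After op 7 (STO M3): stack=[0] mem=[0,0,0,9]
After op 8 (STO M1): stack=[empty] mem=[0,0,0,9]
After op 9 (push 19): stack=[19] mem=[0,0,0,9]
After op 10 (RCL M3): stack=[19,9] mem=[0,0,0,9]
After op 11 (push 12): stack=[19,9,12] mem=[0,0,0,9]
After op 12 (-): stack=[19,-3] mem=[0,0,0,9]
After op 13 (+): stack=[16] mem=[0,0,0,9]
After op 14 (dup): stack=[16,16] mem=[0,0,0,9]
After op 15 (*): stack=[256] mem=[0,0,0,9]
After op 16 (STO M3): stack=[empty] mem=[0,0,0,256]
After op 17 (push 13): stack=[13] mem=[0,0,0,256]
After op 18 (push 4): stack=[13,4] mem=[0,0,0,256]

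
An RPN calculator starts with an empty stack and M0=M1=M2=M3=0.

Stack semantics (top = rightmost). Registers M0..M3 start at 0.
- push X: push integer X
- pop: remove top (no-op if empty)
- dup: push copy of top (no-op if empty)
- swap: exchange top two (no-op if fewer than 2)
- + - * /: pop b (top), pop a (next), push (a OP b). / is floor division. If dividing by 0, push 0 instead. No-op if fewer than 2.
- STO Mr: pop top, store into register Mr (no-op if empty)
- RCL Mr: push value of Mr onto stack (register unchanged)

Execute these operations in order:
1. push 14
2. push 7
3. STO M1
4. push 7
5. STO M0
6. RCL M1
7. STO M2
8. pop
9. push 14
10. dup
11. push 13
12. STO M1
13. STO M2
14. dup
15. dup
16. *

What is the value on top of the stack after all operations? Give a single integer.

After op 1 (push 14): stack=[14] mem=[0,0,0,0]
After op 2 (push 7): stack=[14,7] mem=[0,0,0,0]
After op 3 (STO M1): stack=[14] mem=[0,7,0,0]
After op 4 (push 7): stack=[14,7] mem=[0,7,0,0]
After op 5 (STO M0): stack=[14] mem=[7,7,0,0]
After op 6 (RCL M1): stack=[14,7] mem=[7,7,0,0]
After op 7 (STO M2): stack=[14] mem=[7,7,7,0]
After op 8 (pop): stack=[empty] mem=[7,7,7,0]
After op 9 (push 14): stack=[14] mem=[7,7,7,0]
After op 10 (dup): stack=[14,14] mem=[7,7,7,0]
After op 11 (push 13): stack=[14,14,13] mem=[7,7,7,0]
After op 12 (STO M1): stack=[14,14] mem=[7,13,7,0]
After op 13 (STO M2): stack=[14] mem=[7,13,14,0]
After op 14 (dup): stack=[14,14] mem=[7,13,14,0]
After op 15 (dup): stack=[14,14,14] mem=[7,13,14,0]
After op 16 (*): stack=[14,196] mem=[7,13,14,0]

Answer: 196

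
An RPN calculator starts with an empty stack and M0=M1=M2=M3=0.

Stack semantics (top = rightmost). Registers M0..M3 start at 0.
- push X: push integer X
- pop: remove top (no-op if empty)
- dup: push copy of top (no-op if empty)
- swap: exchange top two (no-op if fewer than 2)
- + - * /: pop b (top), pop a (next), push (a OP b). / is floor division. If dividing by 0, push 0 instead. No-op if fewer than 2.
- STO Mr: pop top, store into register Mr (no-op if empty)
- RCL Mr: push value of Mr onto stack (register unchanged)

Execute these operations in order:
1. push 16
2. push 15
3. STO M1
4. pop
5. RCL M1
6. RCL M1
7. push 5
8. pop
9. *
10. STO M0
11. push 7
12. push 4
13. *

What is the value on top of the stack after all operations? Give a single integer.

Answer: 28

Derivation:
After op 1 (push 16): stack=[16] mem=[0,0,0,0]
After op 2 (push 15): stack=[16,15] mem=[0,0,0,0]
After op 3 (STO M1): stack=[16] mem=[0,15,0,0]
After op 4 (pop): stack=[empty] mem=[0,15,0,0]
After op 5 (RCL M1): stack=[15] mem=[0,15,0,0]
After op 6 (RCL M1): stack=[15,15] mem=[0,15,0,0]
After op 7 (push 5): stack=[15,15,5] mem=[0,15,0,0]
After op 8 (pop): stack=[15,15] mem=[0,15,0,0]
After op 9 (*): stack=[225] mem=[0,15,0,0]
After op 10 (STO M0): stack=[empty] mem=[225,15,0,0]
After op 11 (push 7): stack=[7] mem=[225,15,0,0]
After op 12 (push 4): stack=[7,4] mem=[225,15,0,0]
After op 13 (*): stack=[28] mem=[225,15,0,0]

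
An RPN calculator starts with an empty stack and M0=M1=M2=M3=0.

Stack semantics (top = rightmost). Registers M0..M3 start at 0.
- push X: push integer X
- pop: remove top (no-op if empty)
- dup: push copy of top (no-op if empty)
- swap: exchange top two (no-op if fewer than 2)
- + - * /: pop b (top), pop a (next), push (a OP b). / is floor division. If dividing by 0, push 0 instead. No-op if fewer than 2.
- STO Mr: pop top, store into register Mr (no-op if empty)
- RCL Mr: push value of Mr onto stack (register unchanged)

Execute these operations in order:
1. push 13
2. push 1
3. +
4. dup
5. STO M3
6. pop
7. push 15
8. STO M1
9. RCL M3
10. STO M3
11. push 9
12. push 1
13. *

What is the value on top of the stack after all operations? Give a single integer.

After op 1 (push 13): stack=[13] mem=[0,0,0,0]
After op 2 (push 1): stack=[13,1] mem=[0,0,0,0]
After op 3 (+): stack=[14] mem=[0,0,0,0]
After op 4 (dup): stack=[14,14] mem=[0,0,0,0]
After op 5 (STO M3): stack=[14] mem=[0,0,0,14]
After op 6 (pop): stack=[empty] mem=[0,0,0,14]
After op 7 (push 15): stack=[15] mem=[0,0,0,14]
After op 8 (STO M1): stack=[empty] mem=[0,15,0,14]
After op 9 (RCL M3): stack=[14] mem=[0,15,0,14]
After op 10 (STO M3): stack=[empty] mem=[0,15,0,14]
After op 11 (push 9): stack=[9] mem=[0,15,0,14]
After op 12 (push 1): stack=[9,1] mem=[0,15,0,14]
After op 13 (*): stack=[9] mem=[0,15,0,14]

Answer: 9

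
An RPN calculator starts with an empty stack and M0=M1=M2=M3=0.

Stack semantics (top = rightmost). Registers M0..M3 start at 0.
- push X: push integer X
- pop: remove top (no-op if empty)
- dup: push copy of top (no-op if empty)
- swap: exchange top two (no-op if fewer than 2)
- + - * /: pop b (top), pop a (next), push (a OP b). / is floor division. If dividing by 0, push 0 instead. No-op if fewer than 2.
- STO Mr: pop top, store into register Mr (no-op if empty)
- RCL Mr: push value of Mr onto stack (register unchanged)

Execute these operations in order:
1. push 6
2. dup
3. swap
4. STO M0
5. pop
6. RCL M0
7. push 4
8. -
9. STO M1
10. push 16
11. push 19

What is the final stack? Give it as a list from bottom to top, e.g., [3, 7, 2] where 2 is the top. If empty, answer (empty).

Answer: [16, 19]

Derivation:
After op 1 (push 6): stack=[6] mem=[0,0,0,0]
After op 2 (dup): stack=[6,6] mem=[0,0,0,0]
After op 3 (swap): stack=[6,6] mem=[0,0,0,0]
After op 4 (STO M0): stack=[6] mem=[6,0,0,0]
After op 5 (pop): stack=[empty] mem=[6,0,0,0]
After op 6 (RCL M0): stack=[6] mem=[6,0,0,0]
After op 7 (push 4): stack=[6,4] mem=[6,0,0,0]
After op 8 (-): stack=[2] mem=[6,0,0,0]
After op 9 (STO M1): stack=[empty] mem=[6,2,0,0]
After op 10 (push 16): stack=[16] mem=[6,2,0,0]
After op 11 (push 19): stack=[16,19] mem=[6,2,0,0]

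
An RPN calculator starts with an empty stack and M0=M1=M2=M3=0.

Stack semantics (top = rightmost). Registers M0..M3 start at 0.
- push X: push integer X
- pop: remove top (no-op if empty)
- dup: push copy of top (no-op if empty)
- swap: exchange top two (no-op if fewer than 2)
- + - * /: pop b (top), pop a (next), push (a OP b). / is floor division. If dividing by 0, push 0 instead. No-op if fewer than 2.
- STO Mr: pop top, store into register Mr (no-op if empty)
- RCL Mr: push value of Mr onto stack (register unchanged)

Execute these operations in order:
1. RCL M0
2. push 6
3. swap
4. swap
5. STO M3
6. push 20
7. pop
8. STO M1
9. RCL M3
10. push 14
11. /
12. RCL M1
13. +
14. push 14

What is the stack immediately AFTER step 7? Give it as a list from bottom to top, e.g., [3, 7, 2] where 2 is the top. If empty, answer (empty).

After op 1 (RCL M0): stack=[0] mem=[0,0,0,0]
After op 2 (push 6): stack=[0,6] mem=[0,0,0,0]
After op 3 (swap): stack=[6,0] mem=[0,0,0,0]
After op 4 (swap): stack=[0,6] mem=[0,0,0,0]
After op 5 (STO M3): stack=[0] mem=[0,0,0,6]
After op 6 (push 20): stack=[0,20] mem=[0,0,0,6]
After op 7 (pop): stack=[0] mem=[0,0,0,6]

[0]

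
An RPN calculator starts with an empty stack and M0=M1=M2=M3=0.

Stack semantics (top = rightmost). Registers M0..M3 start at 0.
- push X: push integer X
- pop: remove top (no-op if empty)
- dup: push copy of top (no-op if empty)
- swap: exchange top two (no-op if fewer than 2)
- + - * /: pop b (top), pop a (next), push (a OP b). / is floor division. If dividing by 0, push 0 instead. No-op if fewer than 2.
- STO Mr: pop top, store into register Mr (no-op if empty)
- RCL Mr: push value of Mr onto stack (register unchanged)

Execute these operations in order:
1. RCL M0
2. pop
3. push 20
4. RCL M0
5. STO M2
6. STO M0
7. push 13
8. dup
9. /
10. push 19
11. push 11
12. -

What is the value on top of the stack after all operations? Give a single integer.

After op 1 (RCL M0): stack=[0] mem=[0,0,0,0]
After op 2 (pop): stack=[empty] mem=[0,0,0,0]
After op 3 (push 20): stack=[20] mem=[0,0,0,0]
After op 4 (RCL M0): stack=[20,0] mem=[0,0,0,0]
After op 5 (STO M2): stack=[20] mem=[0,0,0,0]
After op 6 (STO M0): stack=[empty] mem=[20,0,0,0]
After op 7 (push 13): stack=[13] mem=[20,0,0,0]
After op 8 (dup): stack=[13,13] mem=[20,0,0,0]
After op 9 (/): stack=[1] mem=[20,0,0,0]
After op 10 (push 19): stack=[1,19] mem=[20,0,0,0]
After op 11 (push 11): stack=[1,19,11] mem=[20,0,0,0]
After op 12 (-): stack=[1,8] mem=[20,0,0,0]

Answer: 8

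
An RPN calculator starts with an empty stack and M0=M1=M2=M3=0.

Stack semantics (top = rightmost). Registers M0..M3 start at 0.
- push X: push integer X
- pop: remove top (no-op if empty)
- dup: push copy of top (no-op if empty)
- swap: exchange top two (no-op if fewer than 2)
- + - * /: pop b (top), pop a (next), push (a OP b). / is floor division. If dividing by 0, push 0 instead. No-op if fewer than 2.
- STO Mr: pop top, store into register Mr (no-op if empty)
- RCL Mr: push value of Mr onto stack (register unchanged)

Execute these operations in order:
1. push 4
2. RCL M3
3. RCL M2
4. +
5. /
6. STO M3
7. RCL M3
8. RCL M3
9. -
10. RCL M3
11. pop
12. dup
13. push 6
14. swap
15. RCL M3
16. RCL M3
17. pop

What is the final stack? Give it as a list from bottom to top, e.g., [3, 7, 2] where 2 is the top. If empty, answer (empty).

After op 1 (push 4): stack=[4] mem=[0,0,0,0]
After op 2 (RCL M3): stack=[4,0] mem=[0,0,0,0]
After op 3 (RCL M2): stack=[4,0,0] mem=[0,0,0,0]
After op 4 (+): stack=[4,0] mem=[0,0,0,0]
After op 5 (/): stack=[0] mem=[0,0,0,0]
After op 6 (STO M3): stack=[empty] mem=[0,0,0,0]
After op 7 (RCL M3): stack=[0] mem=[0,0,0,0]
After op 8 (RCL M3): stack=[0,0] mem=[0,0,0,0]
After op 9 (-): stack=[0] mem=[0,0,0,0]
After op 10 (RCL M3): stack=[0,0] mem=[0,0,0,0]
After op 11 (pop): stack=[0] mem=[0,0,0,0]
After op 12 (dup): stack=[0,0] mem=[0,0,0,0]
After op 13 (push 6): stack=[0,0,6] mem=[0,0,0,0]
After op 14 (swap): stack=[0,6,0] mem=[0,0,0,0]
After op 15 (RCL M3): stack=[0,6,0,0] mem=[0,0,0,0]
After op 16 (RCL M3): stack=[0,6,0,0,0] mem=[0,0,0,0]
After op 17 (pop): stack=[0,6,0,0] mem=[0,0,0,0]

Answer: [0, 6, 0, 0]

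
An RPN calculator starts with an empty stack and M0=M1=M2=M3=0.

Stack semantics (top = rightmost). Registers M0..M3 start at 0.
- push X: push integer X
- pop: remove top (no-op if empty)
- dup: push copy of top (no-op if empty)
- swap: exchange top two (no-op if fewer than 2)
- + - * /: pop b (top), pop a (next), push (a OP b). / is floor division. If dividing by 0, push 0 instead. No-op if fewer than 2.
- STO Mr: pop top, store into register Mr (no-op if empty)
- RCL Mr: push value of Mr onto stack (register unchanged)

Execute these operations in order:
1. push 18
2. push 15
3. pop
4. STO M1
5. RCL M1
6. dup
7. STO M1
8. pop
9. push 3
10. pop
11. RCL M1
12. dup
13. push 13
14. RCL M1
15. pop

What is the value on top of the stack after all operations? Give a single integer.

Answer: 13

Derivation:
After op 1 (push 18): stack=[18] mem=[0,0,0,0]
After op 2 (push 15): stack=[18,15] mem=[0,0,0,0]
After op 3 (pop): stack=[18] mem=[0,0,0,0]
After op 4 (STO M1): stack=[empty] mem=[0,18,0,0]
After op 5 (RCL M1): stack=[18] mem=[0,18,0,0]
After op 6 (dup): stack=[18,18] mem=[0,18,0,0]
After op 7 (STO M1): stack=[18] mem=[0,18,0,0]
After op 8 (pop): stack=[empty] mem=[0,18,0,0]
After op 9 (push 3): stack=[3] mem=[0,18,0,0]
After op 10 (pop): stack=[empty] mem=[0,18,0,0]
After op 11 (RCL M1): stack=[18] mem=[0,18,0,0]
After op 12 (dup): stack=[18,18] mem=[0,18,0,0]
After op 13 (push 13): stack=[18,18,13] mem=[0,18,0,0]
After op 14 (RCL M1): stack=[18,18,13,18] mem=[0,18,0,0]
After op 15 (pop): stack=[18,18,13] mem=[0,18,0,0]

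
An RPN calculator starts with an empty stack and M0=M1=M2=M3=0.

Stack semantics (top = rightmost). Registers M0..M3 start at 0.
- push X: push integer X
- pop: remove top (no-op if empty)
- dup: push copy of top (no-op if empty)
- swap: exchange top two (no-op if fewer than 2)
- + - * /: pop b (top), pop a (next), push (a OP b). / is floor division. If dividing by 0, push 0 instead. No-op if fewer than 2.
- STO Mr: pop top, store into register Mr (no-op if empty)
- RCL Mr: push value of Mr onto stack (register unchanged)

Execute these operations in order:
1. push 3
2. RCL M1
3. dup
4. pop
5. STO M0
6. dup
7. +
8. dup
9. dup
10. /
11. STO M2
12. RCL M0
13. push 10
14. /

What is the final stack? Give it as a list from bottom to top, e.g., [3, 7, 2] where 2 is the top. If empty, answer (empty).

Answer: [6, 0]

Derivation:
After op 1 (push 3): stack=[3] mem=[0,0,0,0]
After op 2 (RCL M1): stack=[3,0] mem=[0,0,0,0]
After op 3 (dup): stack=[3,0,0] mem=[0,0,0,0]
After op 4 (pop): stack=[3,0] mem=[0,0,0,0]
After op 5 (STO M0): stack=[3] mem=[0,0,0,0]
After op 6 (dup): stack=[3,3] mem=[0,0,0,0]
After op 7 (+): stack=[6] mem=[0,0,0,0]
After op 8 (dup): stack=[6,6] mem=[0,0,0,0]
After op 9 (dup): stack=[6,6,6] mem=[0,0,0,0]
After op 10 (/): stack=[6,1] mem=[0,0,0,0]
After op 11 (STO M2): stack=[6] mem=[0,0,1,0]
After op 12 (RCL M0): stack=[6,0] mem=[0,0,1,0]
After op 13 (push 10): stack=[6,0,10] mem=[0,0,1,0]
After op 14 (/): stack=[6,0] mem=[0,0,1,0]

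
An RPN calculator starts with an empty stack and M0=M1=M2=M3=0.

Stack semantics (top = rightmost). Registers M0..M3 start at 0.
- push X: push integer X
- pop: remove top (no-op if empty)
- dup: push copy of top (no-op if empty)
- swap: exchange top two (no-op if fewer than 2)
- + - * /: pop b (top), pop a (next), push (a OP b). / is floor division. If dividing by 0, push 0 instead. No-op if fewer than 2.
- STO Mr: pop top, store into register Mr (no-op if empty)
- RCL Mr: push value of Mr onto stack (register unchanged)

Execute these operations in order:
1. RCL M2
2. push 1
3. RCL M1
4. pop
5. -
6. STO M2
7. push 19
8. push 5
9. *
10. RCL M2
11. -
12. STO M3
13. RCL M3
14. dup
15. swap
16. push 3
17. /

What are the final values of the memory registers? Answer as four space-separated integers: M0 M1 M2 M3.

Answer: 0 0 -1 96

Derivation:
After op 1 (RCL M2): stack=[0] mem=[0,0,0,0]
After op 2 (push 1): stack=[0,1] mem=[0,0,0,0]
After op 3 (RCL M1): stack=[0,1,0] mem=[0,0,0,0]
After op 4 (pop): stack=[0,1] mem=[0,0,0,0]
After op 5 (-): stack=[-1] mem=[0,0,0,0]
After op 6 (STO M2): stack=[empty] mem=[0,0,-1,0]
After op 7 (push 19): stack=[19] mem=[0,0,-1,0]
After op 8 (push 5): stack=[19,5] mem=[0,0,-1,0]
After op 9 (*): stack=[95] mem=[0,0,-1,0]
After op 10 (RCL M2): stack=[95,-1] mem=[0,0,-1,0]
After op 11 (-): stack=[96] mem=[0,0,-1,0]
After op 12 (STO M3): stack=[empty] mem=[0,0,-1,96]
After op 13 (RCL M3): stack=[96] mem=[0,0,-1,96]
After op 14 (dup): stack=[96,96] mem=[0,0,-1,96]
After op 15 (swap): stack=[96,96] mem=[0,0,-1,96]
After op 16 (push 3): stack=[96,96,3] mem=[0,0,-1,96]
After op 17 (/): stack=[96,32] mem=[0,0,-1,96]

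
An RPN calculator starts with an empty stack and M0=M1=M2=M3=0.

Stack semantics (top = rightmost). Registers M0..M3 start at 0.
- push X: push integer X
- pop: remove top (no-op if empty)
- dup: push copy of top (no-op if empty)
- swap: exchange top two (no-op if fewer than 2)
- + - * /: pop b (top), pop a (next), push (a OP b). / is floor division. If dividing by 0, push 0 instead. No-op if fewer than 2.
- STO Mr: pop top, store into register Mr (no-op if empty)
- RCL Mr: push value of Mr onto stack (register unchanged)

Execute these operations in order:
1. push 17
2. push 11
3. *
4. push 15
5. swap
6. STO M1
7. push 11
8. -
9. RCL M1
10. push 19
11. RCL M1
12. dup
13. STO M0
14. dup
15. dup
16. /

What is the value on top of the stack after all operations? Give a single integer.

Answer: 1

Derivation:
After op 1 (push 17): stack=[17] mem=[0,0,0,0]
After op 2 (push 11): stack=[17,11] mem=[0,0,0,0]
After op 3 (*): stack=[187] mem=[0,0,0,0]
After op 4 (push 15): stack=[187,15] mem=[0,0,0,0]
After op 5 (swap): stack=[15,187] mem=[0,0,0,0]
After op 6 (STO M1): stack=[15] mem=[0,187,0,0]
After op 7 (push 11): stack=[15,11] mem=[0,187,0,0]
After op 8 (-): stack=[4] mem=[0,187,0,0]
After op 9 (RCL M1): stack=[4,187] mem=[0,187,0,0]
After op 10 (push 19): stack=[4,187,19] mem=[0,187,0,0]
After op 11 (RCL M1): stack=[4,187,19,187] mem=[0,187,0,0]
After op 12 (dup): stack=[4,187,19,187,187] mem=[0,187,0,0]
After op 13 (STO M0): stack=[4,187,19,187] mem=[187,187,0,0]
After op 14 (dup): stack=[4,187,19,187,187] mem=[187,187,0,0]
After op 15 (dup): stack=[4,187,19,187,187,187] mem=[187,187,0,0]
After op 16 (/): stack=[4,187,19,187,1] mem=[187,187,0,0]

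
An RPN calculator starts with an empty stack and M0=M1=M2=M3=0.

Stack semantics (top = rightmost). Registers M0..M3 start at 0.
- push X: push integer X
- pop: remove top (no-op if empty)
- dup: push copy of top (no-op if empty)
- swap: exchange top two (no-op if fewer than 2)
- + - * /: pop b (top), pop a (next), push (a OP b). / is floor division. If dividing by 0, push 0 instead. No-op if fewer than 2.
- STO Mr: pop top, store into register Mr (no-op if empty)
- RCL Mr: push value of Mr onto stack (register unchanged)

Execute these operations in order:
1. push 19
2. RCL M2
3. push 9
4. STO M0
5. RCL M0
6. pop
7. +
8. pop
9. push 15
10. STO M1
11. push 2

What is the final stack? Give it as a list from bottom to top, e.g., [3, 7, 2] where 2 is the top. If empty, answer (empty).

After op 1 (push 19): stack=[19] mem=[0,0,0,0]
After op 2 (RCL M2): stack=[19,0] mem=[0,0,0,0]
After op 3 (push 9): stack=[19,0,9] mem=[0,0,0,0]
After op 4 (STO M0): stack=[19,0] mem=[9,0,0,0]
After op 5 (RCL M0): stack=[19,0,9] mem=[9,0,0,0]
After op 6 (pop): stack=[19,0] mem=[9,0,0,0]
After op 7 (+): stack=[19] mem=[9,0,0,0]
After op 8 (pop): stack=[empty] mem=[9,0,0,0]
After op 9 (push 15): stack=[15] mem=[9,0,0,0]
After op 10 (STO M1): stack=[empty] mem=[9,15,0,0]
After op 11 (push 2): stack=[2] mem=[9,15,0,0]

Answer: [2]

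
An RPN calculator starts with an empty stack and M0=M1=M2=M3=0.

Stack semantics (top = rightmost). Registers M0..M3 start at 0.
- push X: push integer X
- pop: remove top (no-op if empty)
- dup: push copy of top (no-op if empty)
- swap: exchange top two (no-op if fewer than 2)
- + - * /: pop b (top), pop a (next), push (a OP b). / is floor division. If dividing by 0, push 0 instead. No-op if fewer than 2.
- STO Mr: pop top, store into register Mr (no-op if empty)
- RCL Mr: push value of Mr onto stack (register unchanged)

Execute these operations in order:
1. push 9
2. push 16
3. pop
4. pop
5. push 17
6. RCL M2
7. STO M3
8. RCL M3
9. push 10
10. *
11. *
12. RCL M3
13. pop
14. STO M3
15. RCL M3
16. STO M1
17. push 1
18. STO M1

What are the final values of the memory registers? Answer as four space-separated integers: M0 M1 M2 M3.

Answer: 0 1 0 0

Derivation:
After op 1 (push 9): stack=[9] mem=[0,0,0,0]
After op 2 (push 16): stack=[9,16] mem=[0,0,0,0]
After op 3 (pop): stack=[9] mem=[0,0,0,0]
After op 4 (pop): stack=[empty] mem=[0,0,0,0]
After op 5 (push 17): stack=[17] mem=[0,0,0,0]
After op 6 (RCL M2): stack=[17,0] mem=[0,0,0,0]
After op 7 (STO M3): stack=[17] mem=[0,0,0,0]
After op 8 (RCL M3): stack=[17,0] mem=[0,0,0,0]
After op 9 (push 10): stack=[17,0,10] mem=[0,0,0,0]
After op 10 (*): stack=[17,0] mem=[0,0,0,0]
After op 11 (*): stack=[0] mem=[0,0,0,0]
After op 12 (RCL M3): stack=[0,0] mem=[0,0,0,0]
After op 13 (pop): stack=[0] mem=[0,0,0,0]
After op 14 (STO M3): stack=[empty] mem=[0,0,0,0]
After op 15 (RCL M3): stack=[0] mem=[0,0,0,0]
After op 16 (STO M1): stack=[empty] mem=[0,0,0,0]
After op 17 (push 1): stack=[1] mem=[0,0,0,0]
After op 18 (STO M1): stack=[empty] mem=[0,1,0,0]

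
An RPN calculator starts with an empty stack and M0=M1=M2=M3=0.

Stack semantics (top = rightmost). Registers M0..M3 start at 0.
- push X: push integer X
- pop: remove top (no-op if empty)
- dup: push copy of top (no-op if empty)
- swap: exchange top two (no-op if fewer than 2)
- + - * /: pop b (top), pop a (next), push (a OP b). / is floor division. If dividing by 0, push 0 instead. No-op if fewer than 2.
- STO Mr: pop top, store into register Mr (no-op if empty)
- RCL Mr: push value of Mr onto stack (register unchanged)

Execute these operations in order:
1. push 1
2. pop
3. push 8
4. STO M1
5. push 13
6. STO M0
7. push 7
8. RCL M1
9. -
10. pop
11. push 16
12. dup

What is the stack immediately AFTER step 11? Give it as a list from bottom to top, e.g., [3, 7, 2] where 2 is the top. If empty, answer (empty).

After op 1 (push 1): stack=[1] mem=[0,0,0,0]
After op 2 (pop): stack=[empty] mem=[0,0,0,0]
After op 3 (push 8): stack=[8] mem=[0,0,0,0]
After op 4 (STO M1): stack=[empty] mem=[0,8,0,0]
After op 5 (push 13): stack=[13] mem=[0,8,0,0]
After op 6 (STO M0): stack=[empty] mem=[13,8,0,0]
After op 7 (push 7): stack=[7] mem=[13,8,0,0]
After op 8 (RCL M1): stack=[7,8] mem=[13,8,0,0]
After op 9 (-): stack=[-1] mem=[13,8,0,0]
After op 10 (pop): stack=[empty] mem=[13,8,0,0]
After op 11 (push 16): stack=[16] mem=[13,8,0,0]

[16]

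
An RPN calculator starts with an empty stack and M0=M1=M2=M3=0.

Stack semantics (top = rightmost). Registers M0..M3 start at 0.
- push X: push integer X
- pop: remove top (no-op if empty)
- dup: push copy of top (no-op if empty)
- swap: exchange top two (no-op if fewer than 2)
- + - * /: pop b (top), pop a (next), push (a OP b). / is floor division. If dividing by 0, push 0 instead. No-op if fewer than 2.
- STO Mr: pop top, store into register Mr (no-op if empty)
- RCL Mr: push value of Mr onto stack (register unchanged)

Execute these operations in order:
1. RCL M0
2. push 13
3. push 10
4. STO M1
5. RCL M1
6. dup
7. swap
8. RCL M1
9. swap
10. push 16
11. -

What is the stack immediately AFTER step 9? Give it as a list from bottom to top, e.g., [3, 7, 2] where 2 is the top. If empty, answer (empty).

After op 1 (RCL M0): stack=[0] mem=[0,0,0,0]
After op 2 (push 13): stack=[0,13] mem=[0,0,0,0]
After op 3 (push 10): stack=[0,13,10] mem=[0,0,0,0]
After op 4 (STO M1): stack=[0,13] mem=[0,10,0,0]
After op 5 (RCL M1): stack=[0,13,10] mem=[0,10,0,0]
After op 6 (dup): stack=[0,13,10,10] mem=[0,10,0,0]
After op 7 (swap): stack=[0,13,10,10] mem=[0,10,0,0]
After op 8 (RCL M1): stack=[0,13,10,10,10] mem=[0,10,0,0]
After op 9 (swap): stack=[0,13,10,10,10] mem=[0,10,0,0]

[0, 13, 10, 10, 10]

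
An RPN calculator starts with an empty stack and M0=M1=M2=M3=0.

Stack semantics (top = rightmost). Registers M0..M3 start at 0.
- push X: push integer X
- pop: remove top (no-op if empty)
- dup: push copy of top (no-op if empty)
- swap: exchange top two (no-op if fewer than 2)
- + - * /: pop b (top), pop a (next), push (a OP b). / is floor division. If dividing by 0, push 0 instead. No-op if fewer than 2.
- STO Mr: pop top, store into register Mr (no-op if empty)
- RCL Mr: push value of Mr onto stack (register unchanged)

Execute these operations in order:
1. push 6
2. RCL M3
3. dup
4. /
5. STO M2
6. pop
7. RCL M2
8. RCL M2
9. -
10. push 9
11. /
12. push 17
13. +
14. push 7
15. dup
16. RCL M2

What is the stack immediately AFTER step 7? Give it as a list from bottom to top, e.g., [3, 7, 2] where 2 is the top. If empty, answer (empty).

After op 1 (push 6): stack=[6] mem=[0,0,0,0]
After op 2 (RCL M3): stack=[6,0] mem=[0,0,0,0]
After op 3 (dup): stack=[6,0,0] mem=[0,0,0,0]
After op 4 (/): stack=[6,0] mem=[0,0,0,0]
After op 5 (STO M2): stack=[6] mem=[0,0,0,0]
After op 6 (pop): stack=[empty] mem=[0,0,0,0]
After op 7 (RCL M2): stack=[0] mem=[0,0,0,0]

[0]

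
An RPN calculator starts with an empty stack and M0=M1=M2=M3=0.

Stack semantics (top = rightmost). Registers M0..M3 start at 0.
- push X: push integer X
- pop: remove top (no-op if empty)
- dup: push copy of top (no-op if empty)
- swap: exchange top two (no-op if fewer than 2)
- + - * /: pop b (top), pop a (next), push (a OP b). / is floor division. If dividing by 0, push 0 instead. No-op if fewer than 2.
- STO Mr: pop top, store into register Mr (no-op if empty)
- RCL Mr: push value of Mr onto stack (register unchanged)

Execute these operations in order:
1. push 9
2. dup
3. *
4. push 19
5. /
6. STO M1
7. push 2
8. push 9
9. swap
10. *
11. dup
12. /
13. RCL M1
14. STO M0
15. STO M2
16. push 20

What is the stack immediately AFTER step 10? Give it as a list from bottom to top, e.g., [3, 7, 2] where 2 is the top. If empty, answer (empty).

After op 1 (push 9): stack=[9] mem=[0,0,0,0]
After op 2 (dup): stack=[9,9] mem=[0,0,0,0]
After op 3 (*): stack=[81] mem=[0,0,0,0]
After op 4 (push 19): stack=[81,19] mem=[0,0,0,0]
After op 5 (/): stack=[4] mem=[0,0,0,0]
After op 6 (STO M1): stack=[empty] mem=[0,4,0,0]
After op 7 (push 2): stack=[2] mem=[0,4,0,0]
After op 8 (push 9): stack=[2,9] mem=[0,4,0,0]
After op 9 (swap): stack=[9,2] mem=[0,4,0,0]
After op 10 (*): stack=[18] mem=[0,4,0,0]

[18]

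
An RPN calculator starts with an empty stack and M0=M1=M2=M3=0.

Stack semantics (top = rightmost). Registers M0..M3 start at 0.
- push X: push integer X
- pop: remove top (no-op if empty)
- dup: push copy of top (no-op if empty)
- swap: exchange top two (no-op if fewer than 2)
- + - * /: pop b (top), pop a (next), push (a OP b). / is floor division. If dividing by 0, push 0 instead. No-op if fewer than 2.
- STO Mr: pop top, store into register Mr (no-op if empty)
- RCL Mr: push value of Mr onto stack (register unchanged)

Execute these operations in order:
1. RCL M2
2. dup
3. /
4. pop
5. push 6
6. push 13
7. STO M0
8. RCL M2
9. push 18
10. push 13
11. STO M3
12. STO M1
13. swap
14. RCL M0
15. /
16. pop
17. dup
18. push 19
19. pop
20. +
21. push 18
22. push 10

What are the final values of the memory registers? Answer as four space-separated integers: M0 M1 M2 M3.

Answer: 13 18 0 13

Derivation:
After op 1 (RCL M2): stack=[0] mem=[0,0,0,0]
After op 2 (dup): stack=[0,0] mem=[0,0,0,0]
After op 3 (/): stack=[0] mem=[0,0,0,0]
After op 4 (pop): stack=[empty] mem=[0,0,0,0]
After op 5 (push 6): stack=[6] mem=[0,0,0,0]
After op 6 (push 13): stack=[6,13] mem=[0,0,0,0]
After op 7 (STO M0): stack=[6] mem=[13,0,0,0]
After op 8 (RCL M2): stack=[6,0] mem=[13,0,0,0]
After op 9 (push 18): stack=[6,0,18] mem=[13,0,0,0]
After op 10 (push 13): stack=[6,0,18,13] mem=[13,0,0,0]
After op 11 (STO M3): stack=[6,0,18] mem=[13,0,0,13]
After op 12 (STO M1): stack=[6,0] mem=[13,18,0,13]
After op 13 (swap): stack=[0,6] mem=[13,18,0,13]
After op 14 (RCL M0): stack=[0,6,13] mem=[13,18,0,13]
After op 15 (/): stack=[0,0] mem=[13,18,0,13]
After op 16 (pop): stack=[0] mem=[13,18,0,13]
After op 17 (dup): stack=[0,0] mem=[13,18,0,13]
After op 18 (push 19): stack=[0,0,19] mem=[13,18,0,13]
After op 19 (pop): stack=[0,0] mem=[13,18,0,13]
After op 20 (+): stack=[0] mem=[13,18,0,13]
After op 21 (push 18): stack=[0,18] mem=[13,18,0,13]
After op 22 (push 10): stack=[0,18,10] mem=[13,18,0,13]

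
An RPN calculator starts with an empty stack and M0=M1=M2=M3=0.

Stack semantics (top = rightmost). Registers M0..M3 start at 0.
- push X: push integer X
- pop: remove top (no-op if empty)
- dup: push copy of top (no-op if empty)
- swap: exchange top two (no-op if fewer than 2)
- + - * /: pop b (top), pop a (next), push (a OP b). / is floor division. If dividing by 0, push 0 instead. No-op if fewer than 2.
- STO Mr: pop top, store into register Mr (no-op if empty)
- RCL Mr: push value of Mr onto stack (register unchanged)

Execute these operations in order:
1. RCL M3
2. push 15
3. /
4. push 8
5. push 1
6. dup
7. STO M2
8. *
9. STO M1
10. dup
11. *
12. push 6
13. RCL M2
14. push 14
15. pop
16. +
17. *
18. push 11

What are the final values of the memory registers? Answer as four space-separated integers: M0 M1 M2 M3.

After op 1 (RCL M3): stack=[0] mem=[0,0,0,0]
After op 2 (push 15): stack=[0,15] mem=[0,0,0,0]
After op 3 (/): stack=[0] mem=[0,0,0,0]
After op 4 (push 8): stack=[0,8] mem=[0,0,0,0]
After op 5 (push 1): stack=[0,8,1] mem=[0,0,0,0]
After op 6 (dup): stack=[0,8,1,1] mem=[0,0,0,0]
After op 7 (STO M2): stack=[0,8,1] mem=[0,0,1,0]
After op 8 (*): stack=[0,8] mem=[0,0,1,0]
After op 9 (STO M1): stack=[0] mem=[0,8,1,0]
After op 10 (dup): stack=[0,0] mem=[0,8,1,0]
After op 11 (*): stack=[0] mem=[0,8,1,0]
After op 12 (push 6): stack=[0,6] mem=[0,8,1,0]
After op 13 (RCL M2): stack=[0,6,1] mem=[0,8,1,0]
After op 14 (push 14): stack=[0,6,1,14] mem=[0,8,1,0]
After op 15 (pop): stack=[0,6,1] mem=[0,8,1,0]
After op 16 (+): stack=[0,7] mem=[0,8,1,0]
After op 17 (*): stack=[0] mem=[0,8,1,0]
After op 18 (push 11): stack=[0,11] mem=[0,8,1,0]

Answer: 0 8 1 0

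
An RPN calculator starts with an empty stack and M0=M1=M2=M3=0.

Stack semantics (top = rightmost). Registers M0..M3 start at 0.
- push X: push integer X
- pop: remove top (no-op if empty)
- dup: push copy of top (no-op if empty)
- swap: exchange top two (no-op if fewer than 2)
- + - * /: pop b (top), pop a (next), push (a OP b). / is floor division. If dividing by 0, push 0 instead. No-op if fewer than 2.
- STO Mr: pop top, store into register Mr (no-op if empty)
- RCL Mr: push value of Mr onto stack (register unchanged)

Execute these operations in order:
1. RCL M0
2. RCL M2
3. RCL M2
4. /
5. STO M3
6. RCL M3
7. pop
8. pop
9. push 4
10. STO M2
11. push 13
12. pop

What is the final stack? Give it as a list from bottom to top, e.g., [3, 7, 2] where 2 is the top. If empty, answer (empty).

Answer: (empty)

Derivation:
After op 1 (RCL M0): stack=[0] mem=[0,0,0,0]
After op 2 (RCL M2): stack=[0,0] mem=[0,0,0,0]
After op 3 (RCL M2): stack=[0,0,0] mem=[0,0,0,0]
After op 4 (/): stack=[0,0] mem=[0,0,0,0]
After op 5 (STO M3): stack=[0] mem=[0,0,0,0]
After op 6 (RCL M3): stack=[0,0] mem=[0,0,0,0]
After op 7 (pop): stack=[0] mem=[0,0,0,0]
After op 8 (pop): stack=[empty] mem=[0,0,0,0]
After op 9 (push 4): stack=[4] mem=[0,0,0,0]
After op 10 (STO M2): stack=[empty] mem=[0,0,4,0]
After op 11 (push 13): stack=[13] mem=[0,0,4,0]
After op 12 (pop): stack=[empty] mem=[0,0,4,0]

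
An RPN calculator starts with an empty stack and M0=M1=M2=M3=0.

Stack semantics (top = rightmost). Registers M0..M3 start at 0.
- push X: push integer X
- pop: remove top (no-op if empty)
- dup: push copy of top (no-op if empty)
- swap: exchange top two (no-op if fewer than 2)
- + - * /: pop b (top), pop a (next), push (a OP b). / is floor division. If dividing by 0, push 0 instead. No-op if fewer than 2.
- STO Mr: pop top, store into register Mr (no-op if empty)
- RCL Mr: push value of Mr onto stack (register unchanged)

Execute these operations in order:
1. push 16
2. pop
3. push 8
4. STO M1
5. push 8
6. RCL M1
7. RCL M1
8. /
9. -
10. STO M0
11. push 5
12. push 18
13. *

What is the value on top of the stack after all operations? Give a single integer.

After op 1 (push 16): stack=[16] mem=[0,0,0,0]
After op 2 (pop): stack=[empty] mem=[0,0,0,0]
After op 3 (push 8): stack=[8] mem=[0,0,0,0]
After op 4 (STO M1): stack=[empty] mem=[0,8,0,0]
After op 5 (push 8): stack=[8] mem=[0,8,0,0]
After op 6 (RCL M1): stack=[8,8] mem=[0,8,0,0]
After op 7 (RCL M1): stack=[8,8,8] mem=[0,8,0,0]
After op 8 (/): stack=[8,1] mem=[0,8,0,0]
After op 9 (-): stack=[7] mem=[0,8,0,0]
After op 10 (STO M0): stack=[empty] mem=[7,8,0,0]
After op 11 (push 5): stack=[5] mem=[7,8,0,0]
After op 12 (push 18): stack=[5,18] mem=[7,8,0,0]
After op 13 (*): stack=[90] mem=[7,8,0,0]

Answer: 90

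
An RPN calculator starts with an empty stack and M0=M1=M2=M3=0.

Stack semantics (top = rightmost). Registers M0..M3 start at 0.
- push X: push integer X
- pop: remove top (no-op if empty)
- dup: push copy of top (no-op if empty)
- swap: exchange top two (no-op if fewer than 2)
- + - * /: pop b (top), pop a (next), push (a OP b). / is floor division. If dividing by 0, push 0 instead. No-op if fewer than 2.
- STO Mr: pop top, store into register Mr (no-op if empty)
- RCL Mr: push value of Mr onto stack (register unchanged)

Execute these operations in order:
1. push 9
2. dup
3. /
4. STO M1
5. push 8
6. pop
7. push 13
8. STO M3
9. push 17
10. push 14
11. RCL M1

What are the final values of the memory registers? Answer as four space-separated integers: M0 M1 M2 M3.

Answer: 0 1 0 13

Derivation:
After op 1 (push 9): stack=[9] mem=[0,0,0,0]
After op 2 (dup): stack=[9,9] mem=[0,0,0,0]
After op 3 (/): stack=[1] mem=[0,0,0,0]
After op 4 (STO M1): stack=[empty] mem=[0,1,0,0]
After op 5 (push 8): stack=[8] mem=[0,1,0,0]
After op 6 (pop): stack=[empty] mem=[0,1,0,0]
After op 7 (push 13): stack=[13] mem=[0,1,0,0]
After op 8 (STO M3): stack=[empty] mem=[0,1,0,13]
After op 9 (push 17): stack=[17] mem=[0,1,0,13]
After op 10 (push 14): stack=[17,14] mem=[0,1,0,13]
After op 11 (RCL M1): stack=[17,14,1] mem=[0,1,0,13]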